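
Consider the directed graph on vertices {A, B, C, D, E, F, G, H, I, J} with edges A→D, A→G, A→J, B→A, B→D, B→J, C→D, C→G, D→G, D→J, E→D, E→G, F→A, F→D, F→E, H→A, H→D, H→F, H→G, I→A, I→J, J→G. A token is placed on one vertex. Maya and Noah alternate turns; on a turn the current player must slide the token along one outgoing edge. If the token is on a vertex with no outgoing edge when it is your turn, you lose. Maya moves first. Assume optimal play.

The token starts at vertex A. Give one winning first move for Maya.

Use the standard recursion: the mover loses at a terminal position; elsewhere, the mover wins exactly when some move hands the opponent an L position.
Every edge goes from a vertex to one that appears earlier in the order G, J, D, E, A, F, C, H, B, I, so processing vertices in that order labels each vertex after all of its successors.
G: no outgoing edge → L
J: can move to G, which is L ⇒ W
D: can move to G, which is L ⇒ W
E: can move to G, which is L ⇒ W
A: can move to G, which is L ⇒ W
F: moves to A(W), E(W), D(W); every one is W ⇒ L
C: can move to G, which is L ⇒ W
H: can move to F, which is L ⇒ W
B: moves to A(W), D(W), J(W); every one is W ⇒ L
I: moves to A(W), J(W); every one is W ⇒ L
From A, the L positions reachable in one move are: G.

Move to G.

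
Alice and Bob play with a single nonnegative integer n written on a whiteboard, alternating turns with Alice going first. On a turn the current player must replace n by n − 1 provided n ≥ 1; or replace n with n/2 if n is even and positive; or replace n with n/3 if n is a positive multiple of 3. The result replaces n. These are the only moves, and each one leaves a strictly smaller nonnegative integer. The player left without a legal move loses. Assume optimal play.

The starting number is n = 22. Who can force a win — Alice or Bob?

Alice wins.

Build the W/L table. Terminal = L. A non-terminal position is W if it has a move to some L; otherwise it is L.
n=0: no move → L
n=1: W (go to 0, an L position)
n=2: L (sole option 1(W) is W)
n=3: W (go to 2, an L position)
n=4: W (go to 2, an L position)
n=5: L (sole option 4(W) is W)
n=6: W (go to 2, an L position)
n=7: L (sole option 6(W) is W)
n=8: W (go to 7, an L position)
n=9: L (options 3(W), 8(W) are all W)
n=10: W (go to 5, an L position)
n=11: L (sole option 10(W) is W)
n=12: W (go to 11, an L position)
n=13: L (sole option 12(W) is W)
n=14: W (go to 7, an L position)
n=15: W (go to 5, an L position)
n=16: L (options 8(W), 15(W) are all W)
n=17: W (go to 16, an L position)
n=18: W (go to 9, an L position)
n=19: L (sole option 18(W) is W)
n=20: W (go to 19, an L position)
n=21: W (go to 7, an L position)
n=22: W (go to 11, an L position)
The starting position 22 is W: Alice should move to 11, handing over an L position.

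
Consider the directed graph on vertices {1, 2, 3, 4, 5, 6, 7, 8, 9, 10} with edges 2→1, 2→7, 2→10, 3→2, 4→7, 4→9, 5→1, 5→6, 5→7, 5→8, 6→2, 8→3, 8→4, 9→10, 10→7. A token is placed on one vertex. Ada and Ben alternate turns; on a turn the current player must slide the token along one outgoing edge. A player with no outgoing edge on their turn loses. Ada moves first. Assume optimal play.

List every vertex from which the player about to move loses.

1, 3, 6, 7, 9

Compute win/loss labels from the base case upward. A position with no move is L. Any other position is W if it can reach an L in one move, else L.
Every edge goes from a vertex to one that appears earlier in the order 7, 1, 10, 2, 3, 9, 4, 8, 6, 5, so processing vertices in that order labels each vertex after all of its successors.
7: no outgoing edge → L
1: no outgoing edge → L
10: →7(L), so W
2: →1(L), so W
3: →2(W) only, which is W, so L
9: →10(W) only, which is W, so L
4: →9(L), so W
8: →3(L), so W
6: →2(W) only, which is W, so L
5: →6(L), so W
The losing starting vertices are exactly the entries labelled L in this table (5 of them).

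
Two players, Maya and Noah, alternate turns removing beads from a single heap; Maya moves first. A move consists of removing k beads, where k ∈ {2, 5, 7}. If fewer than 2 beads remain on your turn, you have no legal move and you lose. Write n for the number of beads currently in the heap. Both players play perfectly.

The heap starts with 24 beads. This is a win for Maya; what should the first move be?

Remove 2, leaving 22.

Label each position W (a win for the player to move) or L (a loss). A position with no legal move is L; any other position is W exactly when some move reaches an L, and L when every move reaches a W.
n=0: no move → L
n=1: no move → L
n=2: reaches L-position 0 → W
n=3: reaches L-position 1 → W
n=4: only reaches 2(W), which is W → L
n=5: reaches L-position 0 → W
n=6: reaches L-position 4 → W
n=7: reaches L-position 0 → W
n=8: reaches L-position 1 → W
n=9: reaches L-position 4 → W
n=10: only reaches 8(W), 5(W), 3(W), all W → L
n=11: reaches L-position 4 → W
n=12: reaches L-position 10 → W
n=13: only reaches 11(W), 8(W), 6(W), all W → L
n=14: only reaches 12(W), 9(W), 7(W), all W → L
n=15: reaches L-position 13 → W
n=16: reaches L-position 14 → W
n=17: reaches L-position 10 → W
n=18: reaches L-position 13 → W
n=19: reaches L-position 14 → W
n=20: reaches L-position 13 → W
n=21: reaches L-position 14 → W
n=22: only reaches 20(W), 17(W), 15(W), all W → L
n=23: only reaches 21(W), 18(W), 16(W), all W → L
n=24: reaches L-position 22 → W
From 24, the L positions reachable in one move are: 22.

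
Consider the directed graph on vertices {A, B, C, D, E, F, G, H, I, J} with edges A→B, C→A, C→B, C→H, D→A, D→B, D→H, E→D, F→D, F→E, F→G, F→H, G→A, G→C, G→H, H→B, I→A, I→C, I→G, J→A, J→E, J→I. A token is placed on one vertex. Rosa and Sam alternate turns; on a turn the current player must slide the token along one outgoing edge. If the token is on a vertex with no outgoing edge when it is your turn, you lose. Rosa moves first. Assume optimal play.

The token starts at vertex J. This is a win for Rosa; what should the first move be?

Work bottom-up. With no move the player to move loses. Otherwise the position is W if at least one move leads to an L position for the opponent, and L if every move leads to a W.
Every edge goes from a vertex to one that appears earlier in the order B, H, A, C, D, G, E, F, I, J, so processing vertices in that order labels each vertex after all of its successors.
B: no outgoing edge → L
H: reaches L-position B → W
A: reaches L-position B → W
C: reaches L-position B → W
D: reaches L-position B → W
G: only reaches C(W), A(W), H(W), all W → L
E: only reaches D(W), which is W → L
F: reaches L-position E → W
I: reaches L-position G → W
J: reaches L-position E → W
From J, the L positions reachable in one move are: E.

Move to E.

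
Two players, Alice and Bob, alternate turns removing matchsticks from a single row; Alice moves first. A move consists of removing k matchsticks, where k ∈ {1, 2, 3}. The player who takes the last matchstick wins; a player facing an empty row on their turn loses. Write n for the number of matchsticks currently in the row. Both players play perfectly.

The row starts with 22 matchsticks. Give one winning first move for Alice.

Build the W/L table. Terminal = L. A non-terminal position is W if it has a move to some L; otherwise it is L.
n=0: no move → L
n=1: reaches L-position 0 → W
n=2: reaches L-position 0 → W
n=3: reaches L-position 0 → W
n=4: only reaches 3(W), 2(W), 1(W), all W → L
n=5: reaches L-position 4 → W
n=6: reaches L-position 4 → W
n=7: reaches L-position 4 → W
n=8: only reaches 7(W), 6(W), 5(W), all W → L
n=9: reaches L-position 8 → W
n=10: reaches L-position 8 → W
n=11: reaches L-position 8 → W
n=12: only reaches 11(W), 10(W), 9(W), all W → L
n=13: reaches L-position 12 → W
n=14: reaches L-position 12 → W
n=15: reaches L-position 12 → W
n=16: only reaches 15(W), 14(W), 13(W), all W → L
n=17: reaches L-position 16 → W
n=18: reaches L-position 16 → W
n=19: reaches L-position 16 → W
n=20: only reaches 19(W), 18(W), 17(W), all W → L
n=21: reaches L-position 20 → W
n=22: reaches L-position 20 → W
From 22, the L positions reachable in one move are: 20.

Remove 2, leaving 20.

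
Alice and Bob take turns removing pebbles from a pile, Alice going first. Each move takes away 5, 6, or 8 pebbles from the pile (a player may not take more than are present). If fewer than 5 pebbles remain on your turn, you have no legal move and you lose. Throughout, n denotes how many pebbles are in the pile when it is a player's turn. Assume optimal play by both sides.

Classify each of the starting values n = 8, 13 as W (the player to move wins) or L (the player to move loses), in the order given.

8: W, 13: L

Label each position W (a win for the player to move) or L (a loss). A position with no legal move is L; any other position is W exactly when some move reaches an L, and L when every move reaches a W.
n=0: no move → L
n=1: no move → L
n=2: no move → L
n=3: no move → L
n=4: no move → L
n=5: →0(L), so W
n=6: →1(L), so W
n=7: →2(L), so W
n=8: →3(L), so W
n=9: →4(L), so W
n=10: →4(L), so W
n=11: →3(L), so W
n=12: →4(L), so W
n=13: →8(W), 7(W), 5(W) — all W, so L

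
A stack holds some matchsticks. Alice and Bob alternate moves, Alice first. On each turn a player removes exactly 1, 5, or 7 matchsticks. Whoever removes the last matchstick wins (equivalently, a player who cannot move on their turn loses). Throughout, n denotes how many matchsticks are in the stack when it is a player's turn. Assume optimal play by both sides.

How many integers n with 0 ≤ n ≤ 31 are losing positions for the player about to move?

16

Use the standard recursion: the mover loses at a terminal position; elsewhere, the mover wins exactly when some move hands the opponent an L position.
n=0: no move → L
n=1: can move to 0, which is L ⇒ W
n=2: the only move is to 1(W), a W ⇒ L
n=3: can move to 2, which is L ⇒ W
n=4: the only move is to 3(W), a W ⇒ L
n=5: can move to 4, which is L ⇒ W
n=6: moves to 5(W), 1(W); every one is W ⇒ L
n=7: can move to 6, which is L ⇒ W
n=8: moves to 7(W), 3(W), 1(W); every one is W ⇒ L
n=9: can move to 8, which is L ⇒ W
n=10: moves to 9(W), 5(W), 3(W); every one is W ⇒ L
n=11: can move to 10, which is L ⇒ W
n=12: moves to 11(W), 7(W), 5(W); every one is W ⇒ L
n=13: can move to 12, which is L ⇒ W
n=14: moves to 13(W), 9(W), 7(W); every one is W ⇒ L
n=15: can move to 14, which is L ⇒ W
n=16: moves to 15(W), 11(W), 9(W); every one is W ⇒ L
n=17: can move to 16, which is L ⇒ W
n=18: moves to 17(W), 13(W), 11(W); every one is W ⇒ L
n=19: can move to 18, which is L ⇒ W
n=20: moves to 19(W), 15(W), 13(W); every one is W ⇒ L
n=21: can move to 20, which is L ⇒ W
n=22: moves to 21(W), 17(W), 15(W); every one is W ⇒ L
n=23: can move to 22, which is L ⇒ W
n=24: moves to 23(W), 19(W), 17(W); every one is W ⇒ L
n=25: can move to 24, which is L ⇒ W
n=26: moves to 25(W), 21(W), 19(W); every one is W ⇒ L
n=27: can move to 26, which is L ⇒ W
n=28: moves to 27(W), 23(W), 21(W); every one is W ⇒ L
n=29: can move to 28, which is L ⇒ W
n=30: moves to 29(W), 25(W), 23(W); every one is W ⇒ L
n=31: can move to 30, which is L ⇒ W
L entries with 0 ≤ n ≤ 31: n = 0, 2, 4, 6, 8, 10, 12, 14, 16, 18, 20, 22, 24, 26, 28, 30; that makes 16.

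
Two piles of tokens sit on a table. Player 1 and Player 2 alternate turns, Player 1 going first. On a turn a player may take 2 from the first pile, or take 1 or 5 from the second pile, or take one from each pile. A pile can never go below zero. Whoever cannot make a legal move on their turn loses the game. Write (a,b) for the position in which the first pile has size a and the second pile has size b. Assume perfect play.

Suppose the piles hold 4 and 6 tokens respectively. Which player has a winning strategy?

Player 1 wins.

Positions with no move are L. A position that does have a move is losing for the player to move precisely when every available move leads to a winning position for the opponent. Fill in the labels:
No move ever increases a pile, so every position that can arise here has a ≤ 4 and b ≤ 6; it is enough to label the cells with 0 ≤ a ≤ 4 and 0 ≤ b ≤ 6.
Every move lowers a or b (never raises either), so fill the grid row by row in increasing a, and left to right within a row: each cell's successors are then already labelled.
      b=0  b=1  b=2  b=3  b=4  b=5  b=6
a=0:    L    W    L    W    L    W    L
a=1:    L    W    L    W    L    W    L
a=2:    W    W    W    W    W    W    W
a=3:    W    L    W    L    W    L    W
a=4:    L    W    W    L    W    W    W
Cells with no legal move (terminal, hence L): (0,0), (1,0).
The remaining L cells, each justified by listing all of its moves:
(0,2): L (sole option (0,1)(W) is W)
(0,4): L (sole option (0,3)(W) is W)
(0,6): L (options (0,5)(W), (0,1)(W) are all W)
(1,2): L (options (1,1)(W), (0,1)(W) are all W)
(1,4): L (options (1,3)(W), (0,3)(W) are all W)
(1,6): L (options (1,5)(W), (1,1)(W), (0,5)(W) are all W)
(3,1): L (options (1,1)(W), (3,0)(W), (2,0)(W) are all W)
(3,3): L (options (1,3)(W), (3,2)(W), (2,2)(W) are all W)
(3,5): L (options (1,5)(W), (3,4)(W), (3,0)(W), (2,4)(W) are all W)
(4,0): L (sole option (2,0)(W) is W)
(4,3): L (options (2,3)(W), (4,2)(W), (3,2)(W) are all W)
Every other cell has at least one move into one of the L cells above, so it is W.
From (4,6) Player 1 can move to (3,5), reaching an L position.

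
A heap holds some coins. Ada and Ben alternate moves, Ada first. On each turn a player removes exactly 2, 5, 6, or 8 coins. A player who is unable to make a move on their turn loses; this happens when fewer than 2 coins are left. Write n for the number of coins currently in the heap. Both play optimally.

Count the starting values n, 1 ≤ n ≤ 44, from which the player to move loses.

13

Use the standard recursion: the mover loses at a terminal position; elsewhere, the mover wins exactly when some move hands the opponent an L position.
n=0: no move → L
n=1: no move → L
n=2: reaches L-position 0 → W
n=3: reaches L-position 1 → W
n=4: only reaches 2(W), which is W → L
n=5: reaches L-position 0 → W
n=6: reaches L-position 4 → W
n=7: reaches L-position 1 → W
n=8: reaches L-position 0 → W
n=9: reaches L-position 4 → W
n=10: reaches L-position 4 → W
n=11: only reaches 9(W), 6(W), 5(W), 3(W), all W → L
n=12: reaches L-position 4 → W
n=13: reaches L-position 11 → W
n=14: only reaches 12(W), 9(W), 8(W), 6(W), all W → L
n=15: only reaches 13(W), 10(W), 9(W), 7(W), all W → L
n=16: reaches L-position 14 → W
n=17: reaches L-position 15 → W
n=18: only reaches 16(W), 13(W), 12(W), 10(W), all W → L
n=19: reaches L-position 14 → W
n=20: reaches L-position 18 → W
n=21: reaches L-position 15 → W
n=22: reaches L-position 14 → W
n=23: reaches L-position 18 → W
n=24: reaches L-position 18 → W
n=25: only reaches 23(W), 20(W), 19(W), 17(W), all W → L
n=26: reaches L-position 18 → W
n=27: reaches L-position 25 → W
n=28: only reaches 26(W), 23(W), 22(W), 20(W), all W → L
n=29: only reaches 27(W), 24(W), 23(W), 21(W), all W → L
n=30: reaches L-position 28 → W
n=31: reaches L-position 29 → W
n=32: only reaches 30(W), 27(W), 26(W), 24(W), all W → L
n=33: reaches L-position 28 → W
n=34: reaches L-position 32 → W
n=35: reaches L-position 29 → W
n=36: reaches L-position 28 → W
n=37: reaches L-position 32 → W
n=38: reaches L-position 32 → W
n=39: only reaches 37(W), 34(W), 33(W), 31(W), all W → L
n=40: reaches L-position 32 → W
n=41: reaches L-position 39 → W
n=42: only reaches 40(W), 37(W), 36(W), 34(W), all W → L
n=43: only reaches 41(W), 38(W), 37(W), 35(W), all W → L
n=44: reaches L-position 42 → W
L entries with 1 ≤ n ≤ 44 (n=0 is outside the asked range and is not counted): n = 1, 4, 11, 14, 15, 18, 25, 28, 29, 32, 39, 42, 43; that makes 13.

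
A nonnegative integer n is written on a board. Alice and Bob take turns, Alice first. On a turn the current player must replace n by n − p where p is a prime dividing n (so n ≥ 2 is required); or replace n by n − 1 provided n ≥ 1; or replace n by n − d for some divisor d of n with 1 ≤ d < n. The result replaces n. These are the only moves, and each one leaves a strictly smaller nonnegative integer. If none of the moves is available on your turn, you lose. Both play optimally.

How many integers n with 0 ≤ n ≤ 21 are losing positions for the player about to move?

5

Work bottom-up. With no move the player to move loses. Otherwise the position is W if at least one move leads to an L position for the opponent, and L if every move leads to a W.
n=0: no move → L
n=1: can move to 0, which is L ⇒ W
n=2: can move to 0, which is L ⇒ W
n=3: can move to 0, which is L ⇒ W
n=4: moves to 2(W), 3(W); every one is W ⇒ L
n=5: can move to 0, which is L ⇒ W
n=6: can move to 4, which is L ⇒ W
n=7: can move to 0, which is L ⇒ W
n=8: can move to 4, which is L ⇒ W
n=9: moves to 6(W), 8(W); every one is W ⇒ L
n=10: can move to 9, which is L ⇒ W
n=11: can move to 0, which is L ⇒ W
n=12: can move to 9, which is L ⇒ W
n=13: can move to 0, which is L ⇒ W
n=14: moves to 7(W), 12(W), 13(W); every one is W ⇒ L
n=15: can move to 14, which is L ⇒ W
n=16: can move to 14, which is L ⇒ W
n=17: can move to 0, which is L ⇒ W
n=18: can move to 9, which is L ⇒ W
n=19: can move to 0, which is L ⇒ W
n=20: moves to 10(W), 15(W), 16(W), 18(W), 19(W); every one is W ⇒ L
n=21: can move to 14, which is L ⇒ W
L entries with 0 ≤ n ≤ 21: n = 0, 4, 9, 14, 20; that makes 5.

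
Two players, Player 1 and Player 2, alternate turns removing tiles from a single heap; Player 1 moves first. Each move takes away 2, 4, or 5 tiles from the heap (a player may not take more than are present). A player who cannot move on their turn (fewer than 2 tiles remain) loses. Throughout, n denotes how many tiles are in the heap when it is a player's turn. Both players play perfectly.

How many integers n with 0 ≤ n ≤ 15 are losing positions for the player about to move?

6

Positions with no move are L. A position that does have a move is losing for the player to move precisely when every available move leads to a winning position for the opponent. Fill in the labels:
n=0: no move → L
n=1: no move → L
n=2: W (go to 0, an L position)
n=3: W (go to 1, an L position)
n=4: W (go to 0, an L position)
n=5: W (go to 1, an L position)
n=6: W (go to 1, an L position)
n=7: L (options 5(W), 3(W), 2(W) are all W)
n=8: L (options 6(W), 4(W), 3(W) are all W)
n=9: W (go to 7, an L position)
n=10: W (go to 8, an L position)
n=11: W (go to 7, an L position)
n=12: W (go to 8, an L position)
n=13: W (go to 8, an L position)
n=14: L (options 12(W), 10(W), 9(W) are all W)
n=15: L (options 13(W), 11(W), 10(W) are all W)
L entries with 0 ≤ n ≤ 15: n = 0, 1, 7, 8, 14, 15; that makes 6.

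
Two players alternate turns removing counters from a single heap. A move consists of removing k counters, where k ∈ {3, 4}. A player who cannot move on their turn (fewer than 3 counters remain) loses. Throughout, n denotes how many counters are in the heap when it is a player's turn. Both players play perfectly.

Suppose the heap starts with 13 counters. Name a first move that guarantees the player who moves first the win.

Classify positions by backward induction: terminal positions (no move available) are L. From any other position, the mover wins iff some move reaches an L.
n=0: no move → L
n=1: no move → L
n=2: no move → L
n=3: reaches L-position 0 → W
n=4: reaches L-position 1 → W
n=5: reaches L-position 2 → W
n=6: reaches L-position 2 → W
n=7: only reaches 4(W), 3(W), all W → L
n=8: only reaches 5(W), 4(W), all W → L
n=9: only reaches 6(W), 5(W), all W → L
n=10: reaches L-position 7 → W
n=11: reaches L-position 8 → W
n=12: reaches L-position 9 → W
n=13: reaches L-position 9 → W
From 13, the L positions reachable in one move are: 9.

Remove 4, leaving 9.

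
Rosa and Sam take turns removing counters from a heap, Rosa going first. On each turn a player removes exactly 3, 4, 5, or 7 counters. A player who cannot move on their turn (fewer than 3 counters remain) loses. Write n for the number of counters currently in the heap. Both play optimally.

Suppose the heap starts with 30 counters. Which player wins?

Label each position W (a win for the player to move) or L (a loss). A position with no legal move is L; any other position is W exactly when some move reaches an L, and L when every move reaches a W.
n=0: no move → L
n=1: no move → L
n=2: no move → L
n=3: W (go to 0, an L position)
n=4: W (go to 1, an L position)
n=5: W (go to 2, an L position)
n=6: W (go to 2, an L position)
n=7: W (go to 2, an L position)
n=8: W (go to 1, an L position)
n=9: W (go to 2, an L position)
n=10: L (options 7(W), 6(W), 5(W), 3(W) are all W)
n=11: L (options 8(W), 7(W), 6(W), 4(W) are all W)
n=12: L (options 9(W), 8(W), 7(W), 5(W) are all W)
n=13: W (go to 10, an L position)
n=14: W (go to 11, an L position)
n=15: W (go to 12, an L position)
n=16: W (go to 12, an L position)
n=17: W (go to 12, an L position)
n=18: W (go to 11, an L position)
n=19: W (go to 12, an L position)
n=20: L (options 17(W), 16(W), 15(W), 13(W) are all W)
n=21: L (options 18(W), 17(W), 16(W), 14(W) are all W)
n=22: L (options 19(W), 18(W), 17(W), 15(W) are all W)
n=23: W (go to 20, an L position)
n=24: W (go to 21, an L position)
n=25: W (go to 22, an L position)
n=26: W (go to 22, an L position)
n=27: W (go to 22, an L position)
n=28: W (go to 21, an L position)
n=29: W (go to 22, an L position)
n=30: L (options 27(W), 26(W), 25(W), 23(W) are all W)
Every move from 30 reaches a W position, so the mover loses.

Sam wins.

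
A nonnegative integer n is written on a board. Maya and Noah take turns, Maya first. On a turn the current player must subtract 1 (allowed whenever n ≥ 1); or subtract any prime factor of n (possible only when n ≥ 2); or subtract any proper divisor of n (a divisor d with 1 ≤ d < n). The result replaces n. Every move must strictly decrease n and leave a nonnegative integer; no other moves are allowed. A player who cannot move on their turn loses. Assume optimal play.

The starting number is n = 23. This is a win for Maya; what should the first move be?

Move to 0.

Classify positions by backward induction: terminal positions (no move available) are L. From any other position, the mover wins iff some move reaches an L.
n=0: no move → L
n=1: →0(L), so W
n=2: →0(L), so W
n=3: →0(L), so W
n=4: →2(W), 3(W) — all W, so L
n=5: →0(L), so W
n=6: →4(L), so W
n=7: →0(L), so W
n=8: →4(L), so W
n=9: →6(W), 8(W) — all W, so L
n=10: →9(L), so W
n=11: →0(L), so W
n=12: →9(L), so W
n=13: →0(L), so W
n=14: →7(W), 12(W), 13(W) — all W, so L
n=15: →14(L), so W
n=16: →14(L), so W
n=17: →0(L), so W
n=18: →9(L), so W
n=19: →0(L), so W
n=20: →10(W), 15(W), 16(W), 18(W), 19(W) — all W, so L
n=21: →14(L), so W
n=22: →20(L), so W
n=23: →0(L), so W
From 23, the L positions reachable in one move are: 0.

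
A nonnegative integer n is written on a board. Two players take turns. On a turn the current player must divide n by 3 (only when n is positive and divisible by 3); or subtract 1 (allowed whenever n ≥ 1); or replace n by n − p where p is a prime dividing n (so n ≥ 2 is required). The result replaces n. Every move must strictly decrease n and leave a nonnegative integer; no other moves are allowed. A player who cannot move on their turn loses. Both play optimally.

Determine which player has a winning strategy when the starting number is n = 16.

The first player wins.

Label each position W (a win for the player to move) or L (a loss). A position with no legal move is L; any other position is W exactly when some move reaches an L, and L when every move reaches a W.
n=0: no move → L
n=1: reaches L-position 0 → W
n=2: reaches L-position 0 → W
n=3: reaches L-position 0 → W
n=4: only reaches 2(W), 3(W), all W → L
n=5: reaches L-position 0 → W
n=6: reaches L-position 4 → W
n=7: reaches L-position 0 → W
n=8: only reaches 6(W), 7(W), all W → L
n=9: reaches L-position 8 → W
n=10: reaches L-position 8 → W
n=11: reaches L-position 0 → W
n=12: reaches L-position 4 → W
n=13: reaches L-position 0 → W
n=14: only reaches 7(W), 12(W), 13(W), all W → L
n=15: reaches L-position 14 → W
n=16: reaches L-position 14 → W
The starting position 16 is W: the player to move should move to 14, handing over an L position.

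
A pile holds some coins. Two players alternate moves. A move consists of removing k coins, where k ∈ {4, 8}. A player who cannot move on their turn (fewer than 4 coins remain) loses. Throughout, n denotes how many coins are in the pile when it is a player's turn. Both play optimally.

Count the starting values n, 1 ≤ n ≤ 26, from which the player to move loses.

10

Classify positions by backward induction: terminal positions (no move available) are L. From any other position, the mover wins iff some move reaches an L.
n=0: no move → L
n=1: no move → L
n=2: no move → L
n=3: no move → L
n=4: can move to 0, which is L ⇒ W
n=5: can move to 1, which is L ⇒ W
n=6: can move to 2, which is L ⇒ W
n=7: can move to 3, which is L ⇒ W
n=8: can move to 0, which is L ⇒ W
n=9: can move to 1, which is L ⇒ W
n=10: can move to 2, which is L ⇒ W
n=11: can move to 3, which is L ⇒ W
n=12: moves to 8(W), 4(W); every one is W ⇒ L
n=13: moves to 9(W), 5(W); every one is W ⇒ L
n=14: moves to 10(W), 6(W); every one is W ⇒ L
n=15: moves to 11(W), 7(W); every one is W ⇒ L
n=16: can move to 12, which is L ⇒ W
n=17: can move to 13, which is L ⇒ W
n=18: can move to 14, which is L ⇒ W
n=19: can move to 15, which is L ⇒ W
n=20: can move to 12, which is L ⇒ W
n=21: can move to 13, which is L ⇒ W
n=22: can move to 14, which is L ⇒ W
n=23: can move to 15, which is L ⇒ W
n=24: moves to 20(W), 16(W); every one is W ⇒ L
n=25: moves to 21(W), 17(W); every one is W ⇒ L
n=26: moves to 22(W), 18(W); every one is W ⇒ L
L entries with 1 ≤ n ≤ 26 (n=0 is outside the asked range and is not counted): n = 1, 2, 3, 12, 13, 14, 15, 24, 25, 26; that makes 10.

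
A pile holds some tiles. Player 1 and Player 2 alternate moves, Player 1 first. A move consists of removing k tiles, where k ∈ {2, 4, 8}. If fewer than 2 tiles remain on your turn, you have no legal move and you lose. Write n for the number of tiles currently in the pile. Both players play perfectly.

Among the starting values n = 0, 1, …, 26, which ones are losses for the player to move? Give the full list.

Use the standard recursion: the mover loses at a terminal position; elsewhere, the mover wins exactly when some move hands the opponent an L position.
n=0: no move → L
n=1: no move → L
n=2: →0(L), so W
n=3: →1(L), so W
n=4: →0(L), so W
n=5: →1(L), so W
n=6: →4(W), 2(W) — all W, so L
n=7: →5(W), 3(W) — all W, so L
n=8: →6(L), so W
n=9: →7(L), so W
n=10: →6(L), so W
n=11: →7(L), so W
n=12: →10(W), 8(W), 4(W) — all W, so L
n=13: →11(W), 9(W), 5(W) — all W, so L
n=14: →12(L), so W
n=15: →13(L), so W
n=16: →12(L), so W
n=17: →13(L), so W
n=18: →16(W), 14(W), 10(W) — all W, so L
n=19: →17(W), 15(W), 11(W) — all W, so L
n=20: →18(L), so W
n=21: →19(L), so W
n=22: →18(L), so W
n=23: →19(L), so W
n=24: →22(W), 20(W), 16(W) — all W, so L
n=25: →23(W), 21(W), 17(W) — all W, so L
n=26: →24(L), so W
The losing starting values of n are exactly the entries labelled L in this table (10 of them).

0, 1, 6, 7, 12, 13, 18, 19, 24, 25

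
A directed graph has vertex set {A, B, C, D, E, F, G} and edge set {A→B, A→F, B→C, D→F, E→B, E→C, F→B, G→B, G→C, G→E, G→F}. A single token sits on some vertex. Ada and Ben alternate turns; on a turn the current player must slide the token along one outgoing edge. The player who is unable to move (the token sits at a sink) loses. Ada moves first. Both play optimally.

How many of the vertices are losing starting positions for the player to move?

Work bottom-up. With no move the player to move loses. Otherwise the position is W if at least one move leads to an L position for the opponent, and L if every move leads to a W.
Every edge goes from a vertex to one that appears earlier in the order C, B, F, E, D, G, A, so processing vertices in that order labels each vertex after all of its successors.
C: no outgoing edge → L
B: →C(L), so W
F: →B(W) only, which is W, so L
E: →C(L), so W
D: →F(L), so W
G: →F(L), so W
A: →F(L), so W
The L vertices are C, F; that is 2 in all.

2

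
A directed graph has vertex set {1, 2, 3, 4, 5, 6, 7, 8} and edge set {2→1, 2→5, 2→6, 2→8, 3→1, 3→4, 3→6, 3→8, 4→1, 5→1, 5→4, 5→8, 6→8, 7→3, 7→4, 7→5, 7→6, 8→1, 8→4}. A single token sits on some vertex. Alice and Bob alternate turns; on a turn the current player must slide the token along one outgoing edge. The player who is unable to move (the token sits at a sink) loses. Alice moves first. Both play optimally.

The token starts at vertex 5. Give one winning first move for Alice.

Build the W/L table. Terminal = L. A non-terminal position is W if it has a move to some L; otherwise it is L.
Every edge goes from a vertex to one that appears earlier in the order 1, 4, 8, 5, 6, 3, 2, 7, so processing vertices in that order labels each vertex after all of its successors.
1: no outgoing edge → L
4: reaches L-position 1 → W
8: reaches L-position 1 → W
5: reaches L-position 1 → W
6: only reaches 8(W), which is W → L
3: reaches L-position 6 → W
2: reaches L-position 6 → W
7: reaches L-position 6 → W
From 5, the L positions reachable in one move are: 1.

Move to 1.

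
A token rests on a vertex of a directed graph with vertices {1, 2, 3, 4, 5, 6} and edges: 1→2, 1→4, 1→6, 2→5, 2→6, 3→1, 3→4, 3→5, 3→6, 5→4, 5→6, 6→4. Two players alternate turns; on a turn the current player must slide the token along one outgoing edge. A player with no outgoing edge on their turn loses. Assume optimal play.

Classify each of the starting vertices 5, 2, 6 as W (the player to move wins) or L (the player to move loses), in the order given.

5: W, 2: L, 6: W

Work bottom-up. With no move the player to move loses. Otherwise the position is W if at least one move leads to an L position for the opponent, and L if every move leads to a W.
Every edge goes from a vertex to one that appears earlier in the order 4, 6, 5, 2, 1, 3, so processing vertices in that order labels each vertex after all of its successors.
4: no outgoing edge → L
6: W (go to 4, an L position)
5: W (go to 4, an L position)
2: L (options 5(W), 6(W) are all W)
1: W (go to 2, an L position)
3: W (go to 4, an L position)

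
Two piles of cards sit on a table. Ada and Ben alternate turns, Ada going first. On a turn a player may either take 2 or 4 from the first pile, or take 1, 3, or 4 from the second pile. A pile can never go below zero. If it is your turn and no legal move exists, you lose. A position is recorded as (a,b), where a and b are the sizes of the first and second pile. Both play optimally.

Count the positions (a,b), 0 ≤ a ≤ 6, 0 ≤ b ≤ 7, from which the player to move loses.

Classify positions by backward induction: terminal positions (no move available) are L. From any other position, the mover wins iff some move reaches an L.
Every move lowers a or b (never raises either), so fill the grid row by row in increasing a, and left to right within a row: each cell's successors are then already labelled.
      b=0  b=1  b=2  b=3  b=4  b=5  b=6  b=7
a=0:    L    W    L    W    W    W    W    L
a=1:    L    W    L    W    W    W    W    L
a=2:    W    L    W    L    W    W    W    W
a=3:    W    L    W    L    W    W    W    W
a=4:    W    W    W    W    L    W    L    W
a=5:    W    W    W    W    L    W    L    W
a=6:    L    W    L    W    W    W    W    L
Cells with no legal move (terminal, hence L): (0,0), (1,0).
The remaining L cells, each justified by listing all of its moves:
(0,2): only reaches (0,1)(W), which is W → L
(0,7): only reaches (0,6)(W), (0,4)(W), (0,3)(W), all W → L
(1,2): only reaches (1,1)(W), which is W → L
(1,7): only reaches (1,6)(W), (1,4)(W), (1,3)(W), all W → L
(2,1): only reaches (0,1)(W), (2,0)(W), all W → L
(2,3): only reaches (0,3)(W), (2,2)(W), (2,0)(W), all W → L
(3,1): only reaches (1,1)(W), (3,0)(W), all W → L
(3,3): only reaches (1,3)(W), (3,2)(W), (3,0)(W), all W → L
(4,4): only reaches (2,4)(W), (0,4)(W), (4,3)(W), (4,1)(W), (4,0)(W), all W → L
(4,6): only reaches (2,6)(W), (0,6)(W), (4,5)(W), (4,3)(W), (4,2)(W), all W → L
(5,4): only reaches (3,4)(W), (1,4)(W), (5,3)(W), (5,1)(W), (5,0)(W), all W → L
(5,6): only reaches (3,6)(W), (1,6)(W), (5,5)(W), (5,3)(W), (5,2)(W), all W → L
(6,0): only reaches (4,0)(W), (2,0)(W), all W → L
(6,2): only reaches (4,2)(W), (2,2)(W), (6,1)(W), all W → L
(6,7): only reaches (4,7)(W), (2,7)(W), (6,6)(W), (6,4)(W), (6,3)(W), all W → L
Every other cell has at least one move into one of the L cells above, so it is W.
L cells per row: a=0: 3, a=1: 3, a=2: 2, a=3: 2, a=4: 2, a=5: 2, a=6: 3; total 17.

17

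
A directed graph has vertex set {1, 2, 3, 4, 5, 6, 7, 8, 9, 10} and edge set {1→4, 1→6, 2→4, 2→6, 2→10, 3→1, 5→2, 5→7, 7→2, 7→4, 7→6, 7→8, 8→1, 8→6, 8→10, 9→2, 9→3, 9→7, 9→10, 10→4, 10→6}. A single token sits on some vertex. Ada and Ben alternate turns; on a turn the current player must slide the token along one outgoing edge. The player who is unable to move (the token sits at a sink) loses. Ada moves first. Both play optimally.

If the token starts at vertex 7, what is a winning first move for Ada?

Positions with no move are L. A position that does have a move is losing for the player to move precisely when every available move leads to a winning position for the opponent. Fill in the labels:
Every edge goes from a vertex to one that appears earlier in the order 4, 6, 10, 2, 1, 8, 3, 7, 9, 5, so processing vertices in that order labels each vertex after all of its successors.
4: no outgoing edge → L
6: no outgoing edge → L
10: reaches L-position 6 → W
2: reaches L-position 6 → W
1: reaches L-position 6 → W
8: reaches L-position 6 → W
3: only reaches 1(W), which is W → L
7: reaches L-position 6 → W
9: reaches L-position 3 → W
5: only reaches 7(W), 2(W), all W → L
From 7, the L positions reachable in one move are: 6, 4. Any move reaching one of these is winning.

Move to 6.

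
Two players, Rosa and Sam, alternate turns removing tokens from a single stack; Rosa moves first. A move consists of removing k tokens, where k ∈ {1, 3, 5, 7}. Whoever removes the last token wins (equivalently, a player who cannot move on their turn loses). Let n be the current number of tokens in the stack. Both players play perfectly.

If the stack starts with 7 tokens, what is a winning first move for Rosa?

Positions with no move are L. A position that does have a move is losing for the player to move precisely when every available move leads to a winning position for the opponent. Fill in the labels:
n=0: no move → L
n=1: can move to 0, which is L ⇒ W
n=2: the only move is to 1(W), a W ⇒ L
n=3: can move to 2, which is L ⇒ W
n=4: moves to 3(W), 1(W); every one is W ⇒ L
n=5: can move to 4, which is L ⇒ W
n=6: moves to 5(W), 3(W), 1(W); every one is W ⇒ L
n=7: can move to 6, which is L ⇒ W
From 7, the L positions reachable in one move are: 6, 4, 2, 0. Any move reaching one of these is winning.

Remove 1, leaving 6.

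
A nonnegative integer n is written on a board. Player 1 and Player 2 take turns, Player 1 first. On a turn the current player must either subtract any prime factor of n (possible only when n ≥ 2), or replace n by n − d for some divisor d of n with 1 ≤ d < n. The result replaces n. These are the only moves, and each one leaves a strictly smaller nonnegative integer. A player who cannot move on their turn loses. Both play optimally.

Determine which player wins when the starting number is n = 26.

Classify positions by backward induction: terminal positions (no move available) are L. From any other position, the mover wins iff some move reaches an L.
n=0: no move → L
n=1: no move → L
n=2: →0(L), so W
n=3: →0(L), so W
n=4: →2(W), 3(W) — all W, so L
n=5: →0(L), so W
n=6: →4(L), so W
n=7: →0(L), so W
n=8: →4(L), so W
n=9: →6(W), 8(W) — all W, so L
n=10: →9(L), so W
n=11: →0(L), so W
n=12: →9(L), so W
n=13: →0(L), so W
n=14: →7(W), 12(W), 13(W) — all W, so L
n=15: →14(L), so W
n=16: →14(L), so W
n=17: →0(L), so W
n=18: →9(L), so W
n=19: →0(L), so W
n=20: →10(W), 15(W), 16(W), 18(W), 19(W) — all W, so L
n=21: →14(L), so W
n=22: →20(L), so W
n=23: →0(L), so W
n=24: →20(L), so W
n=25: →20(L), so W
n=26: →13(W), 24(W), 25(W) — all W, so L
The starting position 26 is L: whatever Player 1 does, the opponent receives a W position.

Player 2 wins.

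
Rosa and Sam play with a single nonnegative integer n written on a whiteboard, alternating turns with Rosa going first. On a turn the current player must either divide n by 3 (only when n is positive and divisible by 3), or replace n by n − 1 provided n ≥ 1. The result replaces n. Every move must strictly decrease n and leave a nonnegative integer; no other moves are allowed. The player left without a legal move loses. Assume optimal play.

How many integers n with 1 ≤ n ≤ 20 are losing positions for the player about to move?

Classify positions by backward induction: terminal positions (no move available) are L. From any other position, the mover wins iff some move reaches an L.
n=0: no move → L
n=1: W (go to 0, an L position)
n=2: L (sole option 1(W) is W)
n=3: W (go to 2, an L position)
n=4: L (sole option 3(W) is W)
n=5: W (go to 4, an L position)
n=6: W (go to 2, an L position)
n=7: L (sole option 6(W) is W)
n=8: W (go to 7, an L position)
n=9: L (options 3(W), 8(W) are all W)
n=10: W (go to 9, an L position)
n=11: L (sole option 10(W) is W)
n=12: W (go to 4, an L position)
n=13: L (sole option 12(W) is W)
n=14: W (go to 13, an L position)
n=15: L (options 5(W), 14(W) are all W)
n=16: W (go to 15, an L position)
n=17: L (sole option 16(W) is W)
n=18: W (go to 17, an L position)
n=19: L (sole option 18(W) is W)
n=20: W (go to 19, an L position)
L entries with 1 ≤ n ≤ 20 (n=0 is outside the asked range and is not counted): n = 2, 4, 7, 9, 11, 13, 15, 17, 19; that makes 9.

9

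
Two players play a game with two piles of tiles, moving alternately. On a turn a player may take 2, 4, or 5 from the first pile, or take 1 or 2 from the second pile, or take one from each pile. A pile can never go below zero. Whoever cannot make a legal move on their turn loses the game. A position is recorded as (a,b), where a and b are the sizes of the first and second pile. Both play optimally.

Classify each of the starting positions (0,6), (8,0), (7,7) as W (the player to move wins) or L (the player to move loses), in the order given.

Work bottom-up. With no move the player to move loses. Otherwise the position is W if at least one move leads to an L position for the opponent, and L if every move leads to a W.
No move ever increases a pile, so every position that can arise here has a ≤ 8 and b ≤ 7; it is enough to label the cells with 0 ≤ a ≤ 8 and 0 ≤ b ≤ 7.
Every move lowers a or b (never raises either), so fill the grid row by row in increasing a, and left to right within a row: each cell's successors are then already labelled.
      b=0  b=1  b=2  b=3  b=4  b=5  b=6  b=7
a=0:    L    W    W    L    W    W    L    W
a=1:    L    W    W    L    W    W    L    W
a=2:    W    W    L    W    W    L    W    W
a=3:    W    L    W    W    L    W    W    L
a=4:    W    L    W    W    L    W    W    L
a=5:    W    W    W    W    W    W    W    W
a=6:    W    W    W    W    W    W    W    W
a=7:    L    W    W    L    W    W    L    W
a=8:    L    W    W    L    W    W    L    W
Cells with no legal move (terminal, hence L): (0,0), (1,0).
The remaining L cells, each justified by listing all of its moves:
(0,3): L (options (0,2)(W), (0,1)(W) are all W)
(0,6): L (options (0,5)(W), (0,4)(W) are all W)
(1,3): L (options (1,2)(W), (1,1)(W), (0,2)(W) are all W)
(1,6): L (options (1,5)(W), (1,4)(W), (0,5)(W) are all W)
(2,2): L (options (0,2)(W), (2,1)(W), (2,0)(W), (1,1)(W) are all W)
(2,5): L (options (0,5)(W), (2,4)(W), (2,3)(W), (1,4)(W) are all W)
(3,1): L (options (1,1)(W), (3,0)(W), (2,0)(W) are all W)
(3,4): L (options (1,4)(W), (3,3)(W), (3,2)(W), (2,3)(W) are all W)
(3,7): L (options (1,7)(W), (3,6)(W), (3,5)(W), (2,6)(W) are all W)
(4,1): L (options (2,1)(W), (0,1)(W), (4,0)(W), (3,0)(W) are all W)
(4,4): L (options (2,4)(W), (0,4)(W), (4,3)(W), (4,2)(W), (3,3)(W) are all W)
(4,7): L (options (2,7)(W), (0,7)(W), (4,6)(W), (4,5)(W), (3,6)(W) are all W)
(7,0): L (options (5,0)(W), (3,0)(W), (2,0)(W) are all W)
(7,3): L (options (5,3)(W), (3,3)(W), (2,3)(W), (7,2)(W), (7,1)(W), (6,2)(W) are all W)
(7,6): L (options (5,6)(W), (3,6)(W), (2,6)(W), (7,5)(W), (7,4)(W), (6,5)(W) are all W)
(8,0): L (options (6,0)(W), (4,0)(W), (3,0)(W) are all W)
(8,3): L (options (6,3)(W), (4,3)(W), (3,3)(W), (8,2)(W), (8,1)(W), (7,2)(W) are all W)
(8,6): L (options (6,6)(W), (4,6)(W), (3,6)(W), (8,5)(W), (8,4)(W), (7,5)(W) are all W)
Every other cell has at least one move into one of the L cells above, so it is W.
(0,6): one of the L cells justified above, so L
(8,0): one of the L cells justified above, so L
(7,7): the move to (3,7) reaches an L cell, so W

(0,6): L, (8,0): L, (7,7): W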